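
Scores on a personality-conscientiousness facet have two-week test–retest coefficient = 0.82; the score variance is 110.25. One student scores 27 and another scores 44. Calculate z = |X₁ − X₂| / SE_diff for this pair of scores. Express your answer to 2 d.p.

2.70

σ = 110.25^(1/2) = 10.5000
SEM = 10.5000 × √(1 − 0.8200) = 10.5000 × √0.1800 ≃ 10.5000 × 0.4243 ≃ 4.4548
SE_diff = √2 × SEM ≃ 6.3000
z = |27 − 44| / 6.3000 = 17 / 6.3000 ≃ 2.6984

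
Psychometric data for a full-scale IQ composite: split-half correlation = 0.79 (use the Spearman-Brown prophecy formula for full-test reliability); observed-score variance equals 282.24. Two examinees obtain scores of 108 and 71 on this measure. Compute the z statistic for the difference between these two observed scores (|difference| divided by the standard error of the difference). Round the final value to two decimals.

4.55

SD = √282.24 ≃ 16.80000
r_full = 2·0.79 / (1 + 0.79) ≃ 0.88268
SEM = 16.80000 × √(1 − 0.88268) = 16.80000 × √0.11732 ≃ 16.80000 × 0.34252 ≃ 5.75430
SE_diff = SEM × √2 ≃ 5.75430 × 1.41421 ≃ 8.13781
z = |108 − 71| / 8.13781 = 37 / 8.13781 ≃ 4.54668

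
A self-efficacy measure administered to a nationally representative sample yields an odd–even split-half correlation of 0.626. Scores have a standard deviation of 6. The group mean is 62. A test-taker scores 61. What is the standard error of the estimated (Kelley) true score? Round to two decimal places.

Spearman-Brown: r = 2(0.626) / (1 + 0.626) = 1.252 / 1.626 ≃ 0.770
SE_est = 6.000×√(0.770×0.230) ≃ 2.525

2.53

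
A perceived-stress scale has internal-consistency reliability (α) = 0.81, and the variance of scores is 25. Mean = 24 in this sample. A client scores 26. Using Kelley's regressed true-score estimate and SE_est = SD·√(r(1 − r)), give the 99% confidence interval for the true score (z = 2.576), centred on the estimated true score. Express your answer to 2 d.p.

σ = 25^(1/2) = 5.000
T̂ = 0.810(26) + 0.190(24) ≈ 25.620
SE_est = SD * √(r(1 − r)) = 5.000 * √0.154 ≈ 5.000 * 0.392 ≈ 1.962
CI = 25.620 ± 2.576 * 1.962 → [20.567, 30.673]

[20.57, 30.67]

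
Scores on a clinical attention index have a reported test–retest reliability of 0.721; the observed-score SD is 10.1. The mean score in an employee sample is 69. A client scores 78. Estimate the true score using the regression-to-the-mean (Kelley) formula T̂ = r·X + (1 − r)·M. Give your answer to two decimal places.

Estimated true score = 0.721*78 + (1 − 0.721)*69 ≈ 75.489

75.49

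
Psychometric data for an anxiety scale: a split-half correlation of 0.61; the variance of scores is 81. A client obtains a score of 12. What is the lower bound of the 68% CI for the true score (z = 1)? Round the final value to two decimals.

SD = √81 = 9.00000
Full-length reliability (Spearman-Brown) = 2(0.61)/(1+0.61) ≈ 0.75776
SEM = 9.00000 * √(1 − 0.75776) = 9.00000 * √0.24224 ≈ 9.00000 * 0.49217 ≈ 4.42957
Half-width = 1*4.42957 ≈ 4.42957
Lower bound: 12 − 4.42957 = 7.57043

7.57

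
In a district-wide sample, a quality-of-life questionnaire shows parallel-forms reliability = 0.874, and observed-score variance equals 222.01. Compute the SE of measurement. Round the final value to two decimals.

5.29

SD = √222.01 ≈ 14.900
SEM = 14.900 · √(1 − 0.874) = 14.900 · √0.126 ≈ 14.900 · 0.355 ≈ 5.289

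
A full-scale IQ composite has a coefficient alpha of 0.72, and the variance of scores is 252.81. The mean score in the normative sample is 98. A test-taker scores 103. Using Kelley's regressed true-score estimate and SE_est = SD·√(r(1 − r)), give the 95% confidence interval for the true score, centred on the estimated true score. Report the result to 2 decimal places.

[87.61, 115.59]

SD = √252.81 = 15.90000
Estimated true score = 0.72000*103 + (1 − 0.72000)*98 ≈ 101.60000
SE_est = SD * √(r(1 − r)) = 15.90000 * √0.20160 ≈ 15.90000 * 0.44900 ≈ 7.13908
CI = 101.60000 ± 1.96 * 7.13908 → [87.60740, 115.59260]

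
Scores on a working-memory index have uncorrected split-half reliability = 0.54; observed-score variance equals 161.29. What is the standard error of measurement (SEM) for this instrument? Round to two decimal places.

σ = 161.29^(1/2) = 12.70000
Spearman-Brown: r = 2(0.54) / (1 + 0.54) = 1.08000 / 1.54000 ≈ 0.70130
SEM = 12.70000 * √(1 − 0.70130) = 12.70000 * √0.29870 ≈ 12.70000 * 0.54654 ≈ 6.94100

6.94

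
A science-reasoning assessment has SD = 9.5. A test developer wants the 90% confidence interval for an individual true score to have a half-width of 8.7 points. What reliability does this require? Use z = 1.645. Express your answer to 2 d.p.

SEM needed = half-width / z = 8.7/1.645 ≈ 5.289
r = 1 − (5.289/9.5)² ≈ 1 − 0.310 ≈ 0.690

0.69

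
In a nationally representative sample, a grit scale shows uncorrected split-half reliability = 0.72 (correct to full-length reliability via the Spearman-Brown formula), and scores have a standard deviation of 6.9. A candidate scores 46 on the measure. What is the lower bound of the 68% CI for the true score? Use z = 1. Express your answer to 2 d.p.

r_full = 2·0.72 / (1 + 0.72) ≈ 0.837
SEM = 6.900 × √(1 − 0.837) = 6.900 × √0.163 ≈ 6.900 × 0.403 ≈ 2.784
Half-width = 1×2.784 ≈ 2.784
Lower bound: 46 − 2.784 = 43.216

43.22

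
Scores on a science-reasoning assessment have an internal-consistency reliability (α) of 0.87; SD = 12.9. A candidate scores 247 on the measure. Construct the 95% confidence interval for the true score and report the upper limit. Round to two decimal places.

The standard error of measurement is 12.9000*√(1 − 0.8700) ≈ 12.9000*0.3606 ≈ 4.6512.
Half-width = 1.96*4.6512 ≈ 9.1163
Upper bound: 247 + 9.1163 = 256.1163

256.12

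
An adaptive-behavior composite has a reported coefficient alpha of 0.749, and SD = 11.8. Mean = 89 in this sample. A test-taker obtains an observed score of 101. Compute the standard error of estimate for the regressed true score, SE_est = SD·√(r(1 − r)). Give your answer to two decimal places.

SE_est = SD × √(r(1 − r)) = 11.8000 × √0.1880 ≈ 11.8000 × 0.4336 ≈ 5.1163

5.12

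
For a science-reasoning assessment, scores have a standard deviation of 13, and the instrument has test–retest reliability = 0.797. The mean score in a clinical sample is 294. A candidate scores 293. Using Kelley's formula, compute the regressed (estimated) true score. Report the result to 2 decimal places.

293.20

Estimated true score = 0.79700·293 + (1 − 0.79700)·294 ≃ 293.20300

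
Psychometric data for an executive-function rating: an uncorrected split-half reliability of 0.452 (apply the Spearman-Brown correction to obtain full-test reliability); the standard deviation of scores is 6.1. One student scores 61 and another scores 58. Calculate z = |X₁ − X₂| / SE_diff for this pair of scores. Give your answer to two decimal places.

Full-length reliability (Spearman-Brown) = 2(0.452)/(1+0.452) ≃ 0.6226
SEM = 6.1000 · √(1 − 0.6226) = 6.1000 · √0.3774 ≃ 6.1000 · 0.6143 ≃ 3.7475
Standard error of the difference = 3.7475·√2 ≃ 5.2997
z = 3 / 5.2997 ≃ 0.5661

0.57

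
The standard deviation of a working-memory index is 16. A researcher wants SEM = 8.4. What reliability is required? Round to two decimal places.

r = 1 − (8.40000/16)² ≈ 1 − 0.27563 ≈ 0.72437

0.72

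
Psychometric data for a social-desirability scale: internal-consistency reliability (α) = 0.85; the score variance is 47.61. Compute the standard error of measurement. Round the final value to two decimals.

SD = √47.61 ≈ 6.900
SEM = 6.900×√(1 − 0.850) ≈ 2.672

2.67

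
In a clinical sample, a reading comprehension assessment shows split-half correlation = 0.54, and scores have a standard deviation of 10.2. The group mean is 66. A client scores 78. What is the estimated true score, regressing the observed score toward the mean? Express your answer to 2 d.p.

74.42

Full-length reliability (Spearman-Brown) = 2(0.54)/(1+0.54) ≈ 0.7013
T̂ = 0.7013(78) + 0.2987(66) ≈ 74.4156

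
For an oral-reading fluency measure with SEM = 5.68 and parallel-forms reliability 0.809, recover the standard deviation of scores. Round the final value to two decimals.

SD = 5.68 / √(1 − 0.809) ≈ 12.9967

13.00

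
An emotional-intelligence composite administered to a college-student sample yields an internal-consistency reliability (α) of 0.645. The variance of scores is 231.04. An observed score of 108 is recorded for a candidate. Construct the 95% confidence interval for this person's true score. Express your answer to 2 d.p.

[90.25, 125.75]

SD = √231.04 ≈ 15.2000
SEM = 15.2000×√(1 − 0.6450) ≈ 9.0564
Margin = 1.96 × 9.0564 ≈ 17.7506
Interval: (90.2494, 125.7506)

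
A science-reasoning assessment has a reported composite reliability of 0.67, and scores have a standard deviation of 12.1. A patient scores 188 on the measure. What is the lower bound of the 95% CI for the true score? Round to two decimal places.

SEM = 12.10000×√(1 − 0.67000) ≈ 6.95092
Margin = 1.96 × 6.95092 ≈ 13.62380
Lower limit = 188 − 13.62380 ≈ 174.37620

174.38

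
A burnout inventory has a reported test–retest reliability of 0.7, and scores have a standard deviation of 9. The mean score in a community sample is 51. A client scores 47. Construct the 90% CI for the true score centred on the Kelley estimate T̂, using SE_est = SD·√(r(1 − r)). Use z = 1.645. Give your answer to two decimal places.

[41.42, 54.98]

Estimated true score = 0.7000×47 + (1 − 0.7000)×51 ≈ 48.2000
SE_est = SD × √(r(1 − r)) = 9.0000 × √0.2100 ≈ 9.0000 × 0.4583 ≈ 4.1243
CI = 48.2000 ± 1.645 × 4.1243 → [41.4155, 54.9845]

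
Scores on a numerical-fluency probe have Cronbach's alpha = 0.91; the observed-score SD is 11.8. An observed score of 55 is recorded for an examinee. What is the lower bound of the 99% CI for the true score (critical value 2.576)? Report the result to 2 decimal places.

SEM = 11.8000*√(1 − 0.9100) ≈ 3.5400
Half-width = 2.576*3.5400 ≈ 9.1190
Lower limit = 55 − 9.1190 ≈ 45.8810

45.88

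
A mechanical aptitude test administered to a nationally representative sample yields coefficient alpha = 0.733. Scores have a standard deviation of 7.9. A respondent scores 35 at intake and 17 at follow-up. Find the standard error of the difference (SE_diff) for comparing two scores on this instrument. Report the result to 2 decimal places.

SEM = 7.90000 * √(1 − 0.73300) = 7.90000 * √0.26700 ≃ 7.90000 * 0.51672 ≃ 4.08209
SE_diff = SEM * √2 ≃ 4.08209 * 1.41421 ≃ 5.77295

5.77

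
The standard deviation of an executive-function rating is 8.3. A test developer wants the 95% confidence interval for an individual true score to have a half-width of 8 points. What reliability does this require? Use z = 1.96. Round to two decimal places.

SEM needed = half-width / z = 8/1.96 ≈ 4.08163
r = 1 − (SEM / SD)² = 1 − (4.08163 / 8.3)² ≈ 1 − 0.24183 ≈ 0.75817

0.76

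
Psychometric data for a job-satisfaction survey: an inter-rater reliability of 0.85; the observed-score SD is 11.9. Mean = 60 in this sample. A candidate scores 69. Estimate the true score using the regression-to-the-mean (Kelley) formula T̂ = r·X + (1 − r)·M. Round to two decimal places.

67.65

T̂ = 0.850(69) + 0.150(60) ≈ 67.650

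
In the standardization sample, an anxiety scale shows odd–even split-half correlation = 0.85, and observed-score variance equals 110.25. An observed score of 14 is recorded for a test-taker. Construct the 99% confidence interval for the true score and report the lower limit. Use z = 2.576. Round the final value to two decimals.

SD = √110.25 = 10.500
Spearman-Brown: r = 2(0.85) / (1 + 0.85) = 1.700 / 1.850 ≈ 0.919
The standard error of measurement is 10.500*√(1 − 0.919) ≈ 10.500*0.285 ≈ 2.990.
2.576 * SEM ≈ 7.702
Lower limit = 14 − 7.702 ≈ 6.298

6.30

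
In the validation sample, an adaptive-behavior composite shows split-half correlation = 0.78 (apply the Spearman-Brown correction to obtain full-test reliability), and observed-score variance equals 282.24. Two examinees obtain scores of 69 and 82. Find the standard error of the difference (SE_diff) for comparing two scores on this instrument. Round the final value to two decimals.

SD = √282.24 ≈ 16.80000
r_full = 2·0.78 / (1 + 0.78) ≈ 0.87640
SEM = 16.80000 × √(1 − 0.87640) = 16.80000 × √0.12360 ≈ 16.80000 × 0.35156 ≈ 5.90623
Standard error of the difference = 5.90623·√2 ≈ 8.35268

8.35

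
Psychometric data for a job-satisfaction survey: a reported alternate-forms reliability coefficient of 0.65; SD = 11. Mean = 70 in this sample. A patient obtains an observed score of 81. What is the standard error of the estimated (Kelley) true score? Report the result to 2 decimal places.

5.25

SE_est = SD · √(r(1 − r)) = 11.00000 · √0.22750 ≈ 11.00000 · 0.47697 ≈ 5.24667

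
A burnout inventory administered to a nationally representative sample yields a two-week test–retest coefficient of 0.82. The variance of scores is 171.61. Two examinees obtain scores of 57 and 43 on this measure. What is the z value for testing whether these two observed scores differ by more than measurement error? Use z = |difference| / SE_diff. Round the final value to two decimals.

SD = √171.61 ≈ 13.100
The standard error of measurement is 13.100×√(1 − 0.820) ≈ 13.100×0.424 ≈ 5.558.
SE_diff = SEM × √2 ≈ 5.558 × 1.414 ≈ 7.860
z = 14 / 7.860 ≈ 1.781

1.78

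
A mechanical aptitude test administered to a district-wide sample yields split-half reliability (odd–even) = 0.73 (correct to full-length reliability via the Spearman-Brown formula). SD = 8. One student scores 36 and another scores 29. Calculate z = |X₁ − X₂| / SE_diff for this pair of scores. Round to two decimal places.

r_full = 2·0.73 / (1 + 0.73) ≈ 0.8439
The standard error of measurement is 8.0000*√(1 − 0.8439) ≈ 8.0000*0.3951 ≈ 3.1604.
Standard error of the difference = 3.1604·√2 ≈ 4.4696
z = 7 / 4.4696 ≈ 1.5662

1.57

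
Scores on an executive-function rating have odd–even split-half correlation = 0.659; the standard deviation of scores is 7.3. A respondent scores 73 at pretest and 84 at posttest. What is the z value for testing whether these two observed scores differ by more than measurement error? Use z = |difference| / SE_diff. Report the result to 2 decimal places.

r_full = 2·0.659 / (1 + 0.659) ≈ 0.79445
The standard error of measurement is 7.30000×√(1 − 0.79445) ≈ 7.30000×0.45337 ≈ 3.30961.
SE_diff = √2 × SEM ≈ 4.68050
z = |73 − 84| / 4.68050 = 11 / 4.68050 ≈ 2.35018

2.35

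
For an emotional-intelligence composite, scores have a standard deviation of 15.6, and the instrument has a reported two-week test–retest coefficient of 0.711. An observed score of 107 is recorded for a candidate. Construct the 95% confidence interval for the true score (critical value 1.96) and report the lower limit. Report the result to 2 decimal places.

SEM = 15.6000 * √(1 − 0.7110) = 15.6000 * √0.2890 ≃ 15.6000 * 0.5376 ≃ 8.3864
Half-width = 1.96*8.3864 ≃ 16.4373
Lower bound: 107 − 16.4373 = 90.5627

90.56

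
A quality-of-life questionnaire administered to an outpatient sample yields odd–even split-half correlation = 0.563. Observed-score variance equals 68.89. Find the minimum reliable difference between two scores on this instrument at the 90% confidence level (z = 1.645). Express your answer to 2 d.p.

SD = √68.89 ≈ 8.300
Full-length reliability (Spearman-Brown) = 2(0.563)/(1+0.563) ≈ 0.720
The standard error of measurement is 8.300*√(1 − 0.720) ≈ 8.300*0.529 ≈ 4.389.
SE_diff = SEM * √2 ≈ 4.389 * 1.414 ≈ 6.207
Smallest detectable difference = 1.645*6.207 ≈ 10.210

10.21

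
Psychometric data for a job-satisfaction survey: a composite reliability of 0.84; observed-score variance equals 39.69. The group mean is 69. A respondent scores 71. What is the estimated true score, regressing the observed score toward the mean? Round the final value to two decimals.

T̂ = r·X + (1 − r)·M = 0.8400*71 + 0.1600*69 = 59.6400 + 11.0400 ≃ 70.6800

70.68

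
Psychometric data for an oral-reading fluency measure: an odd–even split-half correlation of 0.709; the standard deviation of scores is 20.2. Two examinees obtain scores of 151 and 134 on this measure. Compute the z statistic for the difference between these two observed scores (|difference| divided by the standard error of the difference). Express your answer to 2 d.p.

1.44

Spearman-Brown: r = 2(0.709) / (1 + 0.709) = 1.4180 / 1.7090 ≈ 0.8297
SEM = 20.2000 · √(1 − 0.8297) = 20.2000 · √0.1703 ≈ 20.2000 · 0.4126 ≈ 8.3354
Standard error of the difference = 8.3354·√2 ≈ 11.7880
z = |151 − 134| / 11.7880 = 17 / 11.7880 ≈ 1.4421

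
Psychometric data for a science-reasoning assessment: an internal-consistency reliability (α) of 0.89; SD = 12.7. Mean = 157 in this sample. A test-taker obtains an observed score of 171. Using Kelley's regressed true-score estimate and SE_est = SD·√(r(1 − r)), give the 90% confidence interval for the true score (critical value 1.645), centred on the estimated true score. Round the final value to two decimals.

T̂ = 0.89000(171) + 0.11000(157) ≈ 169.46000
SE_est = SD * √(r(1 − r)) = 12.70000 * √0.09790 ≈ 12.70000 * 0.31289 ≈ 3.97370
CI = 169.46000 ± 1.645 * 3.97370 → [162.92326, 175.99674]

[162.92, 176.00]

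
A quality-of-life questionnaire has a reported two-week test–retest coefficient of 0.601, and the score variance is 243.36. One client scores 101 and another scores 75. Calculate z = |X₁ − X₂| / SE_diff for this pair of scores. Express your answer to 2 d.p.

1.87

σ = 243.36^(1/2) = 15.6000
SEM = 15.6000 * √(1 − 0.6010) = 15.6000 * √0.3990 ≃ 15.6000 * 0.6317 ≃ 9.8540
SE_diff = SEM * √2 ≃ 9.8540 * 1.4142 ≃ 13.9356
z = |101 − 75| / 13.9356 = 26 / 13.9356 ≃ 1.8657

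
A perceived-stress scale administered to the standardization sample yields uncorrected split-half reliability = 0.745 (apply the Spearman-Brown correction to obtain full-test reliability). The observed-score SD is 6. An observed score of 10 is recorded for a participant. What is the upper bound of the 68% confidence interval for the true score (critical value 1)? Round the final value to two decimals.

Full-length reliability (Spearman-Brown) = 2(0.745)/(1+0.745) ≈ 0.854
SEM = 6.000 · √(1 − 0.854) = 6.000 · √0.146 ≈ 6.000 · 0.382 ≈ 2.294
1 · SEM ≈ 2.294
Upper bound: 10 + 2.294 = 12.294

12.29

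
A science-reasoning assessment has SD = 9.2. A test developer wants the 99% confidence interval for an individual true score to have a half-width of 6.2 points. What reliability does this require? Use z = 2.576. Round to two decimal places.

0.93

Required SEM = 6.2 / 2.576 ≃ 2.40683
r = 1 − (SEM / SD)² = 1 − (2.40683 / 9.2)² ≃ 1 − 0.06844 ≃ 0.93156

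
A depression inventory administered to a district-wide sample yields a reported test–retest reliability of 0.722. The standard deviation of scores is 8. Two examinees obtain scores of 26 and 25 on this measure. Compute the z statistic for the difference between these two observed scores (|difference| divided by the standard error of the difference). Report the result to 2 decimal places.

0.17

SEM = 8.00000 · √(1 − 0.72200) = 8.00000 · √0.27800 ≈ 8.00000 · 0.52726 ≈ 4.21806
Standard error of the difference = 4.21806·√2 ≈ 5.96523
z = |26 − 25| / 5.96523 = 1 / 5.96523 ≈ 0.16764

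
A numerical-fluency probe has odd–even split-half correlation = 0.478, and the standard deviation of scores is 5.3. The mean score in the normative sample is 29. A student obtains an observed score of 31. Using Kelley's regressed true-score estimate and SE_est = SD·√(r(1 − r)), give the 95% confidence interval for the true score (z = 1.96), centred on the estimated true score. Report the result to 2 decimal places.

r_full = 2·0.478 / (1 + 0.478) ≈ 0.6468
T̂ = 0.6468(31) + 0.3532(29) ≈ 30.2936
SE_est = 5.3000×√(0.6468×0.3532) ≈ 2.5332
CI = 30.2936 ± 1.96 × 2.5332 → [25.3286, 35.2587]

[25.33, 35.26]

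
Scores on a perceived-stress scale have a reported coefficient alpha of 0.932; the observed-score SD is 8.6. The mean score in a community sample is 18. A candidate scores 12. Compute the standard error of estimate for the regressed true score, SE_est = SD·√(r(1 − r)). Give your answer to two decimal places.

SE_est = 8.6000·√[r(1 − r)] ≈ 2.1650

2.17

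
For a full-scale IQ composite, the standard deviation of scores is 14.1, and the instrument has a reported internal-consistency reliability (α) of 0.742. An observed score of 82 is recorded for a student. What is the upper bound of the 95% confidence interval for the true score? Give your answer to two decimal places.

96.04

SEM = 14.1000*√(1 − 0.7420) ≃ 7.1619
Half-width = 1.96*7.1619 ≃ 14.0373
Upper bound: 82 + 14.0373 = 96.0373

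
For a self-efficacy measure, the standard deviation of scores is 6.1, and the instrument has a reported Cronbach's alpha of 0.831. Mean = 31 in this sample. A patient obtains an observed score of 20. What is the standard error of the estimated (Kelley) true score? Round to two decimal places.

SE_est = SD · √(r(1 − r)) = 6.100 · √0.140 ≈ 6.100 · 0.375 ≈ 2.286

2.29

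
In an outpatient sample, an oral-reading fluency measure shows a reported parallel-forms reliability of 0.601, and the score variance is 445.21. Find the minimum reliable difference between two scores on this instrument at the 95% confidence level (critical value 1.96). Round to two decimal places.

σ = 445.21^(1/2) = 21.1000
SEM = 21.1000 * √(1 − 0.6010) = 21.1000 * √0.3990 ≃ 21.1000 * 0.6317 ≃ 13.3281
SE_diff = √2 * SEM ≃ 18.8488
Minimum reliable difference = 1.96 * SE_diff ≃ 1.96 * 18.8488 ≃ 36.9437

36.94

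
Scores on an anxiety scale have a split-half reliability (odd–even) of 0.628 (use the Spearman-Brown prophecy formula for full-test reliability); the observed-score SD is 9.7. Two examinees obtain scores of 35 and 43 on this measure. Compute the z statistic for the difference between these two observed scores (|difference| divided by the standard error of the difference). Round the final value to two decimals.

Spearman-Brown: r = 2(0.628) / (1 + 0.628) = 1.2560 / 1.6280 ≈ 0.7715
SEM = 9.7000×√(1 − 0.7715) ≈ 4.6368
SE_diff = √2 × SEM ≈ 6.5574
z = |35 − 43| / 6.5574 = 8 / 6.5574 ≈ 1.2200

1.22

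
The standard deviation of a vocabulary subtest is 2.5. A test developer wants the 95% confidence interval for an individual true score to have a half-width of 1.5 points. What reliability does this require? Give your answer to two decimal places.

0.91

SEM needed = half-width / z = 1.5/1.96 ≈ 0.7653
Required reliability = 1 − (SEM/SD)² = 1 − 0.0937 ≈ 0.9063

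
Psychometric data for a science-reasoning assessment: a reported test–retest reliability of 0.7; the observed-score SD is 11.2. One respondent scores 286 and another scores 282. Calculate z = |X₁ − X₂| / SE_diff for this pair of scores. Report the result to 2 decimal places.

SEM = 11.2000*√(1 − 0.7000) ≈ 6.1345
SE_diff = SEM * √2 ≈ 6.1345 * 1.4142 ≈ 8.6755
z = |286 − 282| / 8.6755 = 4 / 8.6755 ≈ 0.4611

0.46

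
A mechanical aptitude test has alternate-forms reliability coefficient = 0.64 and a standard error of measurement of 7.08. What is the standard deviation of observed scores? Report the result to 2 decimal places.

11.80

SD = 7.08 / √(1 − 0.64) ≈ 11.800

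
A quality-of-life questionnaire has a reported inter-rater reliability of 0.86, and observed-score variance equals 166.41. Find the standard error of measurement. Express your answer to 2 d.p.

σ = 166.41^(1/2) = 12.900
SEM = 12.900·√(1 − 0.860) ≈ 4.827

4.83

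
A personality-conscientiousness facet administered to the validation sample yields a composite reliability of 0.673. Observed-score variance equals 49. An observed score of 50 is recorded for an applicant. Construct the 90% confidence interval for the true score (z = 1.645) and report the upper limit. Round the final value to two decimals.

SD = √49 ≈ 7.00000
SEM = 7.00000 · √(1 − 0.67300) = 7.00000 · √0.32700 ≈ 7.00000 · 0.57184 ≈ 4.00287
Half-width = 1.645·4.00287 ≈ 6.58473
Upper bound: 50 + 6.58473 = 56.58473

56.58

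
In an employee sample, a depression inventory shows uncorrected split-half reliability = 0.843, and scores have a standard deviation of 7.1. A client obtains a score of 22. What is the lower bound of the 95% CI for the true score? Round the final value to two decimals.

Full-length reliability (Spearman-Brown) = 2(0.843)/(1+0.843) ≈ 0.91481
SEM = 7.10000 × √(1 − 0.91481) = 7.10000 × √0.08519 ≈ 7.10000 × 0.29187 ≈ 2.07227
1.96 × SEM ≈ 4.06164
Lower limit = 22 − 4.06164 ≈ 17.93836

17.94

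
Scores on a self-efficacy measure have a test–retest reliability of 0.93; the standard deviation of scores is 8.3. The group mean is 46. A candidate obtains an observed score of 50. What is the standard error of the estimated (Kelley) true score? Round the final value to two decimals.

SE_est = 8.300·√(0.930·0.070) ≈ 2.118

2.12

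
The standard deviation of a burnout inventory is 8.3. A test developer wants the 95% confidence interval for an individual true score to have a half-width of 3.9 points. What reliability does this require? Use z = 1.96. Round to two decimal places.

SEM needed = half-width / z = 3.9/1.96 ≃ 1.990
Required reliability = 1 − (SEM/SD)² = 1 − 0.057 ≃ 0.943

0.94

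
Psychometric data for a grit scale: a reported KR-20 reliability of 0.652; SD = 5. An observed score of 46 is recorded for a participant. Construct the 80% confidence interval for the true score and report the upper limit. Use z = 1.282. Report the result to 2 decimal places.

SEM = 5.000 · √(1 − 0.652) = 5.000 · √0.348 ≃ 5.000 · 0.590 ≃ 2.950
Margin = 1.282 · 2.950 ≃ 3.781
Upper limit = 46 + 3.781 ≃ 49.781

49.78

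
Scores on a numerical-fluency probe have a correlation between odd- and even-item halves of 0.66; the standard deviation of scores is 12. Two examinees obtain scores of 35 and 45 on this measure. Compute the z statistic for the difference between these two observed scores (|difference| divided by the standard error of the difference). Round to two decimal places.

1.30

Spearman-Brown: r = 2(0.66) / (1 + 0.66) = 1.3200 / 1.6600 ≈ 0.7952
SEM = 12.0000 · √(1 − 0.7952) = 12.0000 · √0.2048 ≈ 12.0000 · 0.4526 ≈ 5.4308
Standard error of the difference = 5.4308·√2 ≈ 7.6804
z = 10 / 7.6804 ≈ 1.3020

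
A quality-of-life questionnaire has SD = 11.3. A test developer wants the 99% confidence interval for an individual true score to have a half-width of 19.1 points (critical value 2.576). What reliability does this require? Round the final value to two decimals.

Required SEM = 19.1 / 2.576 ≈ 7.4146
r = 1 − (SEM / SD)² = 1 − (7.4146 / 11.3)² ≈ 1 − 0.4305 ≈ 0.5695

0.57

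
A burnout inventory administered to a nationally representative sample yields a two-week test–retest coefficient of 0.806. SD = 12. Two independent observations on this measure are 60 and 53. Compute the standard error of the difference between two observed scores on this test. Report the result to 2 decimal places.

7.47

SEM = 12.0000·√(1 − 0.8060) ≃ 5.2855
Standard error of the difference = 5.2855·√2 ≃ 7.4748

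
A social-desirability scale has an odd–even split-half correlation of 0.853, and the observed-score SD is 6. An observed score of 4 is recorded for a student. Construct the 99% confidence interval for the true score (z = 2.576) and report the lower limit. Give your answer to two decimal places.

Spearman-Brown: r = 2(0.853) / (1 + 0.853) = 1.706 / 1.853 ≈ 0.921
SEM = 6.000 · √(1 − 0.921) = 6.000 · √0.079 ≈ 6.000 · 0.282 ≈ 1.690
Margin = 2.576 · 1.690 ≈ 4.353
Lower bound: 4 − 4.353 = -0.353

-0.35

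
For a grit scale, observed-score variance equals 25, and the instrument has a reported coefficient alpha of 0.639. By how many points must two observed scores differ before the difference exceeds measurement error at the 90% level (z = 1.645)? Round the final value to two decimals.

6.99

σ = 25^(1/2) = 5.000
SEM = 5.000 × √(1 − 0.639) = 5.000 × √0.361 ≈ 5.000 × 0.601 ≈ 3.004
SE_diff = √2 × SEM ≈ 4.249
Minimum reliable difference = 1.645 × SE_diff ≈ 1.645 × 4.249 ≈ 6.989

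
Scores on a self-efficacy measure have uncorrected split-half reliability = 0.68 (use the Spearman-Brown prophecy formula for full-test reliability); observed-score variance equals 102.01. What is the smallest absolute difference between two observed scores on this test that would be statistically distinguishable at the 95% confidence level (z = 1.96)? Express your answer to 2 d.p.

SD = √102.01 = 10.100
Full-length reliability (Spearman-Brown) = 2(0.68)/(1+0.68) ≈ 0.810
SEM = 10.100 · √(1 − 0.810) = 10.100 · √0.190 ≈ 10.100 · 0.436 ≈ 4.408
SE_diff = √2 · SEM ≈ 6.234
Smallest detectable difference = 1.96·6.234 ≈ 12.218

12.22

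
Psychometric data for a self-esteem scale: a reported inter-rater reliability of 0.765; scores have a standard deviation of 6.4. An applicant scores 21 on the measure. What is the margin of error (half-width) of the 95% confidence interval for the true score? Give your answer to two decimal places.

6.08

SEM = 6.4000 × √(1 − 0.7650) = 6.4000 × √0.2350 ≈ 6.4000 × 0.4848 ≈ 3.1025
Margin = 1.96 × 3.1025 ≈ 6.0809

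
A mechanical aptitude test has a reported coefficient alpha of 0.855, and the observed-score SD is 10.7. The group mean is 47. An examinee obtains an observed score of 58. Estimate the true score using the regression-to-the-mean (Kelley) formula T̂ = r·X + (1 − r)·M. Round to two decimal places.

T̂ = 0.8550(58) + 0.1450(47) ≃ 56.4050

56.41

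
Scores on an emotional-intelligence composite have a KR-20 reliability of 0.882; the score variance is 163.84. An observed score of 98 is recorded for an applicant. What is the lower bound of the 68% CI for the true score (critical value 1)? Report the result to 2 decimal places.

93.60

SD = √163.84 ≃ 12.8000
SEM = 12.8000 · √(1 − 0.8820) = 12.8000 · √0.1180 ≃ 12.8000 · 0.3435 ≃ 4.3969
Margin = 1 · 4.3969 ≃ 4.3969
Lower limit = 98 − 4.3969 ≃ 93.6031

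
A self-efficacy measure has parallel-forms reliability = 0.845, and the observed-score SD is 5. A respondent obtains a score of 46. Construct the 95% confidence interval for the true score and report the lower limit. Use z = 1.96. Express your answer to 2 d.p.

42.14

SEM = 5.00000*√(1 − 0.84500) ≃ 1.96850
1.96 * SEM ≃ 3.85826
Lower limit = 46 − 3.85826 ≃ 42.14174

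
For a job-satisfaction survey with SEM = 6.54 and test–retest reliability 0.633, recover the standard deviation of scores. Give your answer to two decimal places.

10.80

SD = SEM / √(1 − r) = 6.54 / √0.3670 ≈ 6.54 / 0.6058 ≈ 10.7955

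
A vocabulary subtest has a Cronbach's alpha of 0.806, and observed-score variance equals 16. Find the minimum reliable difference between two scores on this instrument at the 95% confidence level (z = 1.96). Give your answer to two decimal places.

σ = 16^(1/2) = 4.0000
The standard error of measurement is 4.0000*√(1 − 0.8060) ≃ 4.0000*0.4405 ≃ 1.7618.
SE_diff = SEM * √2 ≃ 1.7618 * 1.4142 ≃ 2.4916
Minimum reliable difference = 1.96 * SE_diff ≃ 1.96 * 2.4916 ≃ 4.8835

4.88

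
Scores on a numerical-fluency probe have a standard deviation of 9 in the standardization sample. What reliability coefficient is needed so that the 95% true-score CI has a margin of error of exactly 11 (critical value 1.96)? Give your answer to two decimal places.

SEM needed = half-width / z = 11/1.96 ≈ 5.6122
Required reliability = 1 − (SEM/SD)² = 1 − 0.3889 ≈ 0.6111

0.61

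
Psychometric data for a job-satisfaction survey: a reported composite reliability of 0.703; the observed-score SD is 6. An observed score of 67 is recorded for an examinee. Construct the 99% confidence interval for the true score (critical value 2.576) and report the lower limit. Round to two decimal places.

The standard error of measurement is 6.00000×√(1 − 0.70300) ≃ 6.00000×0.54498 ≃ 3.26986.
Half-width = 2.576×3.26986 ≃ 8.42317
Lower bound: 67 − 8.42317 = 58.57683

58.58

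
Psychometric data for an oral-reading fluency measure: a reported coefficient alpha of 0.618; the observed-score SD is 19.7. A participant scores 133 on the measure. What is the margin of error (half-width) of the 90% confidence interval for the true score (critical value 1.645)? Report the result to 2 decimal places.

SEM = 19.700 × √(1 − 0.618) = 19.700 × √0.382 ≈ 19.700 × 0.618 ≈ 12.176
1.645 × SEM ≈ 20.029

20.03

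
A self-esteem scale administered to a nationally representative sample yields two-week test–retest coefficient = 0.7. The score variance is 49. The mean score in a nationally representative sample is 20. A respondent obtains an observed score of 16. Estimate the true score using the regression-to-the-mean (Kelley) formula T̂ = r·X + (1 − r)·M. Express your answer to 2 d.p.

17.20

Estimated true score = 0.700·16 + (1 − 0.700)·20 ≃ 17.200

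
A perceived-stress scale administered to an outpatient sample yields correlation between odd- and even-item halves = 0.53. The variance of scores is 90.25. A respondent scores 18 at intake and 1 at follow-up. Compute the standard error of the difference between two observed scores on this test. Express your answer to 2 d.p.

7.45

σ = 90.25^(1/2) = 9.5000
r_full = 2·0.53 / (1 + 0.53) ≈ 0.6928
SEM = 9.5000·√(1 − 0.6928) ≈ 5.2653
SE_diff = SEM · √2 ≈ 5.2653 · 1.4142 ≈ 7.4463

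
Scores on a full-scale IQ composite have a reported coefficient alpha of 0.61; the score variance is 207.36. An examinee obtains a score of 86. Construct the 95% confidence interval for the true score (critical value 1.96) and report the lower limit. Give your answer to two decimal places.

68.37

SD = √207.36 ≈ 14.4000
The standard error of measurement is 14.4000·√(1 − 0.6100) ≈ 14.4000·0.6245 ≈ 8.9928.
Margin = 1.96 · 8.9928 ≈ 17.6259
Lower limit = 86 − 17.6259 ≈ 68.3741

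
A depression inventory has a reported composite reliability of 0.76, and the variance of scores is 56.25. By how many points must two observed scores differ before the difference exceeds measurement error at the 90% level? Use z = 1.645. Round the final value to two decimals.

SD = √56.25 ≈ 7.5000
SEM = 7.5000 · √(1 − 0.7600) = 7.5000 · √0.2400 ≈ 7.5000 · 0.4899 ≈ 3.6742
SE_diff = SEM · √2 ≈ 3.6742 · 1.4142 ≈ 5.1962
Smallest detectable difference = 1.645·5.1962 ≈ 8.5477

8.55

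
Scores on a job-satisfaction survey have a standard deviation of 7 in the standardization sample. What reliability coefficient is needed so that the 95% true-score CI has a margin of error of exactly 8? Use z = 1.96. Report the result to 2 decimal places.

Required SEM = 8 / 1.96 ≃ 4.08163
r = 1 − (SEM / SD)² = 1 − (4.08163 / 7)² ≃ 1 − 0.33999 ≃ 0.66001

0.66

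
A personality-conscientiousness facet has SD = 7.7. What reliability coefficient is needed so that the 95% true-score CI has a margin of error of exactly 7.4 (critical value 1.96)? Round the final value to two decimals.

0.76

Required SEM = 7.4 / 1.96 ≈ 3.77551
r = 1 − (SEM / SD)² = 1 − (3.77551 / 7.7)² ≈ 1 − 0.24042 ≈ 0.75958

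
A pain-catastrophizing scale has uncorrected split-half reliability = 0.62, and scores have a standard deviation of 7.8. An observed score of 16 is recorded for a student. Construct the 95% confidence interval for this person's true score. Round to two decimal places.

[8.60, 23.40]

Full-length reliability (Spearman-Brown) = 2(0.62)/(1+0.62) ≈ 0.7654
The standard error of measurement is 7.8000*√(1 − 0.7654) ≈ 7.8000*0.4843 ≈ 3.7777.
Margin = 1.96 * 3.7777 ≈ 7.4043
95% CI: 16 ± 7.4043 = [8.5957, 23.4043]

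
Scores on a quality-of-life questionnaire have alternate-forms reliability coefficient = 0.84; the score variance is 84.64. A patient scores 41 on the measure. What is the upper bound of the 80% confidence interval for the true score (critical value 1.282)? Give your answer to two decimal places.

SD = √84.64 ≈ 9.2000
The standard error of measurement is 9.2000·√(1 − 0.8400) ≈ 9.2000·0.4000 ≈ 3.6800.
Half-width = 1.282·3.6800 ≈ 4.7178
Upper limit = 41 + 4.7178 ≈ 45.7178

45.72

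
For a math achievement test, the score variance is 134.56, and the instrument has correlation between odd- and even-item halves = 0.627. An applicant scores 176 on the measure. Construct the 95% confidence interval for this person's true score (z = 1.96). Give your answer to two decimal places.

[165.11, 186.89]

σ = 134.56^(1/2) = 11.6000
Spearman-Brown: r = 2(0.627) / (1 + 0.627) = 1.2540 / 1.6270 ≃ 0.7707
SEM = 11.6000 * √(1 − 0.7707) = 11.6000 * √0.2293 ≃ 11.6000 * 0.4788 ≃ 5.5542
Margin = 1.96 * 5.5542 ≃ 10.8862
Interval: (165.1138, 186.8862)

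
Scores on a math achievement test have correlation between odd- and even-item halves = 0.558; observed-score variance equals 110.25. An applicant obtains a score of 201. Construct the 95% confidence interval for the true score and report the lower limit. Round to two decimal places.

SD = √110.25 = 10.50000
r_full = 2·0.558 / (1 + 0.558) ≈ 0.71630
SEM = 10.50000 · √(1 − 0.71630) = 10.50000 · √0.28370 ≈ 10.50000 · 0.53263 ≈ 5.59264
Half-width = 1.96·5.59264 ≈ 10.96157
Lower limit = 201 − 10.96157 ≈ 190.03843

190.04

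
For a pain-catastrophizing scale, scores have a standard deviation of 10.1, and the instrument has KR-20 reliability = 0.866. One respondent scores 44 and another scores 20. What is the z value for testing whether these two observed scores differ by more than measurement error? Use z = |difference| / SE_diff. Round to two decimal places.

4.59

SEM = 10.10000*√(1 − 0.86600) ≈ 3.69721
SE_diff = SEM * √2 ≈ 3.69721 * 1.41421 ≈ 5.22864
z = 24 / 5.22864 ≈ 4.59010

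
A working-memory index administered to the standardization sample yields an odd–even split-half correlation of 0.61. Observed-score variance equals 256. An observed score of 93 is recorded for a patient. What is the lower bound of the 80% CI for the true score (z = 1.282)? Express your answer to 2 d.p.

σ = 256^(1/2) = 16.0000
Spearman-Brown: r = 2(0.61) / (1 + 0.61) = 1.2200 / 1.6100 ≈ 0.7578
The standard error of measurement is 16.0000·√(1 − 0.7578) ≈ 16.0000·0.4922 ≈ 7.8748.
1.282 · SEM ≈ 10.0955
Lower bound: 93 − 10.0955 = 82.9045

82.90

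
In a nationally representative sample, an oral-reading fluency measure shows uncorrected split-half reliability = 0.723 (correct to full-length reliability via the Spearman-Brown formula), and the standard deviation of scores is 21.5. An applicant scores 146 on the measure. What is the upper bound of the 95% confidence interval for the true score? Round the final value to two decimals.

Full-length reliability (Spearman-Brown) = 2(0.723)/(1+0.723) ≃ 0.8392
SEM = 21.5000 × √(1 − 0.8392) = 21.5000 × √0.1608 ≃ 21.5000 × 0.4010 ≃ 8.6206
Margin = 1.96 × 8.6206 ≃ 16.8963
Upper limit = 146 + 16.8963 ≃ 162.8963

162.90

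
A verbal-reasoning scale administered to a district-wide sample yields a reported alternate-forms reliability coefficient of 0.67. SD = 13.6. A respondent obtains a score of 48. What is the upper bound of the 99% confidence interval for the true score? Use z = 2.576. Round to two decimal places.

68.13

The standard error of measurement is 13.600·√(1 − 0.670) ≈ 13.600·0.574 ≈ 7.813.
2.576 · SEM ≈ 20.125
Upper bound: 48 + 20.125 = 68.125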